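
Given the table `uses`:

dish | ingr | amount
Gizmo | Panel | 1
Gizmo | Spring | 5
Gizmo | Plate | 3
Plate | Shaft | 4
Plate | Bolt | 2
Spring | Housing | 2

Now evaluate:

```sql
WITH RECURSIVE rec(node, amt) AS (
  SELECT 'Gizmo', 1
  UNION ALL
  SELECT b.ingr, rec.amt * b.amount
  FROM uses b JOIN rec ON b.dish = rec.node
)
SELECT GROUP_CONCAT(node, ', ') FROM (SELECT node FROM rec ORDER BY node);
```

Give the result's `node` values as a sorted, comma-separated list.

Base: (Gizmo, amt=1).
Iteration 1: components of {Gizmo} -> Panel = 1*1 = 1, Plate = 1*3 = 3, Spring = 1*5 = 5.
Iteration 2: components of {Panel,Plate,Spring} -> Bolt = 3*2 = 6, Housing = 5*2 = 10, Shaft = 3*4 = 12.
Iteration 3: no further components; recursion stops.

Bolt, Gizmo, Housing, Panel, Plate, Shaft, Spring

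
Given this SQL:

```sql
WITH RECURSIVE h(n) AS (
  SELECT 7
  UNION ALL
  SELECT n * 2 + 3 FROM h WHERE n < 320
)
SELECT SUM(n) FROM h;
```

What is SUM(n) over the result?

1249

Base: n=7.
Iteration 1: 7 < 320 holds -> n = 7 * 2 + 3 = 17.
Iteration 2: 17 < 320 holds -> n = 17 * 2 + 3 = 37.
Iteration 3: 37 < 320 holds -> n = 37 * 2 + 3 = 77.
Iteration 4: 77 < 320 holds -> n = 77 * 2 + 3 = 157.
Iteration 5: 157 < 320 holds -> n = 157 * 2 + 3 = 317.
Iteration 6: 317 < 320 holds -> n = 317 * 2 + 3 = 637.
Iteration 7: 637 < 320 fails; recursion stops.
SUM(n) = 7 + 17 + 37 + 77 + 157 + 317 + 637 = 1249.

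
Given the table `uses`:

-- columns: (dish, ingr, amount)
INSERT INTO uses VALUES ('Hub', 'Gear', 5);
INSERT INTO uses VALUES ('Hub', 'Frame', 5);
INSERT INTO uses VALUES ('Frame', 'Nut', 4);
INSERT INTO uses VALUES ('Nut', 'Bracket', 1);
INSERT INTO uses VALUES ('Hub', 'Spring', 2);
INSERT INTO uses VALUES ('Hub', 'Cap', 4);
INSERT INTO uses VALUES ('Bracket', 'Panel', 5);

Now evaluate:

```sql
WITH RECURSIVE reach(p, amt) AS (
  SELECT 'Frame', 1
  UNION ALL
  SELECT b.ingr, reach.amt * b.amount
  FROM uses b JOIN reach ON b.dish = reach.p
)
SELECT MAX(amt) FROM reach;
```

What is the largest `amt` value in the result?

20

Base: (Frame, amt=1).
Iteration 1: components of {Frame} -> Nut = 1*4 = 4.
Iteration 2: components of {Nut} -> Bracket = 4*1 = 4.
Iteration 3: components of {Bracket} -> Panel = 4*5 = 20.
Iteration 4: no further components; recursion stops.
amt values: 1, 4, 4, 20; the maximum is 20.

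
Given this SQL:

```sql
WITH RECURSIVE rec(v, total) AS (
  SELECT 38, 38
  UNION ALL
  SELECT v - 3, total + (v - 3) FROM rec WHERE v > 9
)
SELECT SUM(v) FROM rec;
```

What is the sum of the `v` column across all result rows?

Base: v=38, total=38.
Iteration 1: 38 > 9 holds -> v = 38 - 3 = 35, total = 38 + 35 = 73.
Iteration 2: 35 > 9 holds -> v = 35 - 3 = 32, total = 73 + 32 = 105.
Iteration 3: 32 > 9 holds -> v = 32 - 3 = 29, total = 105 + 29 = 134.
Iteration 4: 29 > 9 holds -> v = 29 - 3 = 26, total = 134 + 26 = 160.
Iteration 5: 26 > 9 holds -> v = 26 - 3 = 23, total = 160 + 23 = 183.
Iteration 6: 23 > 9 holds -> v = 23 - 3 = 20, total = 183 + 20 = 203.
Iteration 7: 20 > 9 holds -> v = 20 - 3 = 17, total = 203 + 17 = 220.
Iteration 8: 17 > 9 holds -> v = 17 - 3 = 14, total = 220 + 14 = 234.
Iteration 9: 14 > 9 holds -> v = 14 - 3 = 11, total = 234 + 11 = 245.
Iteration 10: 11 > 9 holds -> v = 11 - 3 = 8, total = 245 + 8 = 253.
Iteration 11: 8 > 9 fails; recursion stops.
SUM(v) = 38 + 35 + 32 + 29 + 26 + 23 + 20 + 17 + 14 + 11 + 8 = 253.

253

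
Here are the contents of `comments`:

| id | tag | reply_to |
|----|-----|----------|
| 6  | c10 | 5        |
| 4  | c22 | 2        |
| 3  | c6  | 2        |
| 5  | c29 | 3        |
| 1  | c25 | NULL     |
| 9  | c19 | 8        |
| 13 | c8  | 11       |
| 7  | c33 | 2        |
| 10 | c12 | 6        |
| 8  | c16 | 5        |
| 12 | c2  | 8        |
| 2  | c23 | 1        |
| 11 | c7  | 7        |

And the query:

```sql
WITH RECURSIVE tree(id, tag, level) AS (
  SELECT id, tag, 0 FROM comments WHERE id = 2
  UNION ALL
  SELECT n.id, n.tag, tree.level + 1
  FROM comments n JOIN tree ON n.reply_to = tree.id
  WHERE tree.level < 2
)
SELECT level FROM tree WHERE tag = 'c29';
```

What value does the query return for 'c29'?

2

Base: id=2 (c23) at level 0.
Iteration 1: rows with reply_to in {2} -> c6 (id 3, level 1), c22 (id 4, level 1), c33 (id 7, level 1).
Iteration 2: rows with reply_to in {3,4,7} -> c29 (id 5, level 2), c7 (id 11, level 2).
Iteration 3: level < 2 fails for all current rows; recursion stops.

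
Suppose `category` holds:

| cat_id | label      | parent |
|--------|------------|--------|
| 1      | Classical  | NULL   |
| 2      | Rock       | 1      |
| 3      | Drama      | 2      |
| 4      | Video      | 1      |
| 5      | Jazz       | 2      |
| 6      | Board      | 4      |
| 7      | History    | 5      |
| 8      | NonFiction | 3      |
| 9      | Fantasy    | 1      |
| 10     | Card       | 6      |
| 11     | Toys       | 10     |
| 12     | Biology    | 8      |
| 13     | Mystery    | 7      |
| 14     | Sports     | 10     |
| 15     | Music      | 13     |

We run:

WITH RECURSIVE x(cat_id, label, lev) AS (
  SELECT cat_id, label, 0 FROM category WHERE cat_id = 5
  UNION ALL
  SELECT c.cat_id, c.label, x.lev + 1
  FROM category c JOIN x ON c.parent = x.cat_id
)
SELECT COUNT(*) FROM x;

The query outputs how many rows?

Base: cat_id=5 (Jazz) at lev 0.
Iteration 1: rows with parent in {5} -> History (id 7, lev 1).
Iteration 2: rows with parent in {7} -> Mystery (id 13, lev 2).
Iteration 3: rows with parent in {13} -> Music (id 15, lev 3).
Iteration 4: no rows with parent in {15}; recursion stops.
Total rows emitted: 4.

4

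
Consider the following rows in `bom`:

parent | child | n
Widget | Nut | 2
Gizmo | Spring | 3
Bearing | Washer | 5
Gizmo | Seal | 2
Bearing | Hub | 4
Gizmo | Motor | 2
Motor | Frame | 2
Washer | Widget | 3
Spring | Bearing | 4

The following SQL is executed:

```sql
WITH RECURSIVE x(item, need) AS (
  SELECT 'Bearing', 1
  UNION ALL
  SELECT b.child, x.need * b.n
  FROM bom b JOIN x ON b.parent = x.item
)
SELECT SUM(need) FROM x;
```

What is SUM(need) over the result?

55

Base: (Bearing, need=1).
Iteration 1: components of {Bearing} -> Hub = 1*4 = 4, Washer = 1*5 = 5.
Iteration 2: components of {Hub,Washer} -> Widget = 5*3 = 15.
Iteration 3: components of {Widget} -> Nut = 15*2 = 30.
Iteration 4: no further components; recursion stops.
SUM(need) = 1 + 5 + 4 + 15 + 30 = 55.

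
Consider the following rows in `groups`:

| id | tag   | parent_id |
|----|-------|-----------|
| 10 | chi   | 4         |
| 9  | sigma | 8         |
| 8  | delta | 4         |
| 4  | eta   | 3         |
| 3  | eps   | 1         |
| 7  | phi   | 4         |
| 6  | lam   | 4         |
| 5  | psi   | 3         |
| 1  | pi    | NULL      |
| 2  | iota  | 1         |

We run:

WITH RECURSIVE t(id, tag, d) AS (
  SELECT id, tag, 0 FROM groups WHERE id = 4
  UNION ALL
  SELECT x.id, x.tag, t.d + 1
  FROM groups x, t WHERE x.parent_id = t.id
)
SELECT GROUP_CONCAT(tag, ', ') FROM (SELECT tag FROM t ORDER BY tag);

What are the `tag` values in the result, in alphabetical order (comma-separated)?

chi, delta, eta, lam, phi, sigma

Base: id=4 (eta) at d 0.
Iteration 1: rows with parent_id in {4} -> lam (id 6, d 1), phi (id 7, d 1), delta (id 8, d 1), chi (id 10, d 1).
Iteration 2: rows with parent_id in {6,7,8,10} -> sigma (id 9, d 2).
Iteration 3: no rows with parent_id in {9}; recursion stops.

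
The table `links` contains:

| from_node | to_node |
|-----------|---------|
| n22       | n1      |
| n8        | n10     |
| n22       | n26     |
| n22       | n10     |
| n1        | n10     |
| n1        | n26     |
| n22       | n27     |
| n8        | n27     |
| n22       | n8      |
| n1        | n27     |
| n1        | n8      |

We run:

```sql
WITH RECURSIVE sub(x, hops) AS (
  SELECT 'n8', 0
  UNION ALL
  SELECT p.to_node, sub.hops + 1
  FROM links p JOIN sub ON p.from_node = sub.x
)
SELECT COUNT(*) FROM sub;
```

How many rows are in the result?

Base: (n8, hops=0).
Iteration 1: edges from {n8} -> (n10, hops=1), (n27, hops=1).
Iteration 2: no outgoing edges from {n10,n27}; recursion stops.
Total rows emitted: 3.

3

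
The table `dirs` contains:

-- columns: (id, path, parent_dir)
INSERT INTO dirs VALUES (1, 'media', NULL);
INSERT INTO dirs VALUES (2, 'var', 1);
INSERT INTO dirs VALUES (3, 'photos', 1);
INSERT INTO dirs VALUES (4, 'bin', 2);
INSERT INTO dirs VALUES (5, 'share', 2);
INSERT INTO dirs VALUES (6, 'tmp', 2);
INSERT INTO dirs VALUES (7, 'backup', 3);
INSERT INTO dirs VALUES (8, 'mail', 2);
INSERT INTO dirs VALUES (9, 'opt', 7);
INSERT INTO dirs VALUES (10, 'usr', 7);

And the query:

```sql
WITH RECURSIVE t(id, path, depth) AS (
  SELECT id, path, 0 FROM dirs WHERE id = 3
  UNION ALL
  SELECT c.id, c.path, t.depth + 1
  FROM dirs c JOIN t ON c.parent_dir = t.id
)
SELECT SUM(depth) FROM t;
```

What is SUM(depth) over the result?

Base: id=3 (photos) at depth 0.
Iteration 1: rows with parent_dir in {3} -> backup (id 7, depth 1).
Iteration 2: rows with parent_dir in {7} -> opt (id 9, depth 2), usr (id 10, depth 2).
Iteration 3: no rows with parent_dir in {9,10}; recursion stops.
SUM(depth) = 0 + 1 + 2 + 2 = 5.

5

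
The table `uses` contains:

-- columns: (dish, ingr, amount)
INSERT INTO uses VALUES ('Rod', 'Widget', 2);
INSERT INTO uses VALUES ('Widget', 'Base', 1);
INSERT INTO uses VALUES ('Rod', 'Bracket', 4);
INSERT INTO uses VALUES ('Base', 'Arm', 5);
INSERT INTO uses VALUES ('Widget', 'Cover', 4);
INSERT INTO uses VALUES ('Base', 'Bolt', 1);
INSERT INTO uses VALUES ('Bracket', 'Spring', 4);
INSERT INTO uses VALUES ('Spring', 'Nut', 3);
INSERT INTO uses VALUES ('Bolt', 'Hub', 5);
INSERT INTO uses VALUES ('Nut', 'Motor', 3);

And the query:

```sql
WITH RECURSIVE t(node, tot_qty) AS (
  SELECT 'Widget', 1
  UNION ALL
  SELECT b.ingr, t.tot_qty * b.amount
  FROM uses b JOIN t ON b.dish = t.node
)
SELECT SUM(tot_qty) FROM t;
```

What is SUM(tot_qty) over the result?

Base: (Widget, tot_qty=1).
Iteration 1: components of {Widget} -> Base = 1*1 = 1, Cover = 1*4 = 4.
Iteration 2: components of {Base,Cover} -> Arm = 1*5 = 5, Bolt = 1*1 = 1.
Iteration 3: components of {Arm,Bolt} -> Hub = 1*5 = 5.
Iteration 4: no further components; recursion stops.
SUM(tot_qty) = 1 + 1 + 4 + 5 + 1 + 5 = 17.

17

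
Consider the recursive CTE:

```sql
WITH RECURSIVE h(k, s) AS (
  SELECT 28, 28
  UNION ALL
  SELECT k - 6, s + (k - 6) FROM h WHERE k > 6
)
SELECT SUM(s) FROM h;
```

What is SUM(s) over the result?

300

Base: k=28, s=28.
Iteration 1: 28 > 6 holds -> k = 28 - 6 = 22, s = 28 + 22 = 50.
Iteration 2: 22 > 6 holds -> k = 22 - 6 = 16, s = 50 + 16 = 66.
Iteration 3: 16 > 6 holds -> k = 16 - 6 = 10, s = 66 + 10 = 76.
Iteration 4: 10 > 6 holds -> k = 10 - 6 = 4, s = 76 + 4 = 80.
Iteration 5: 4 > 6 fails; recursion stops.
SUM(s) = 28 + 50 + 66 + 76 + 80 = 300.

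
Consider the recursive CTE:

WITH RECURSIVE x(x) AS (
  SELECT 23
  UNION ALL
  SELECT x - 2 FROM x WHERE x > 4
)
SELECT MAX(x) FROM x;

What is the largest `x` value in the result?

23

Base: x=23.
Iteration 1: 23 > 4 holds -> x = 23 - 2 = 21.
Iteration 2: 21 > 4 holds -> x = 21 - 2 = 19.
Iteration 3: 19 > 4 holds -> x = 19 - 2 = 17.
Iteration 4: 17 > 4 holds -> x = 17 - 2 = 15.
Iteration 5: 15 > 4 holds -> x = 15 - 2 = 13.
Iteration 6: 13 > 4 holds -> x = 13 - 2 = 11.
Iteration 7: 11 > 4 holds -> x = 11 - 2 = 9.
Iteration 8: 9 > 4 holds -> x = 9 - 2 = 7.
Iteration 9: 7 > 4 holds -> x = 7 - 2 = 5.
Iteration 10: 5 > 4 holds -> x = 5 - 2 = 3.
Iteration 11: 3 > 4 fails; recursion stops.
x values: 23, 21, 19, 17, 15, 13, 11, 9, 7, 5, 3; the maximum is 23.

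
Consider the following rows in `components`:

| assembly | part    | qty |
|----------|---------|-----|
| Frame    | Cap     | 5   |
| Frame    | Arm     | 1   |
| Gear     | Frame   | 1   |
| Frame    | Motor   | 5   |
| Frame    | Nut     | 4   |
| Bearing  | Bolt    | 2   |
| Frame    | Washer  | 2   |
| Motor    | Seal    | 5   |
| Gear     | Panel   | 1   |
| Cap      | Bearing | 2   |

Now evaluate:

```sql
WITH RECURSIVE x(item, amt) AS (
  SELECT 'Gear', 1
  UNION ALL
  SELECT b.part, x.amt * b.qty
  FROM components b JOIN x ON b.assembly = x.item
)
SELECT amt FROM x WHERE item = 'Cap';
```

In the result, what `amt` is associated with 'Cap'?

5

Base: (Gear, amt=1).
Iteration 1: components of {Gear} -> Frame = 1*1 = 1, Panel = 1*1 = 1.
Iteration 2: components of {Frame,Panel} -> Arm = 1*1 = 1, Cap = 1*5 = 5, Motor = 1*5 = 5, Nut = 1*4 = 4, Washer = 1*2 = 2.
Iteration 3: components of {Arm,Cap,Motor,Nut,Washer} -> Bearing = 5*2 = 10, Seal = 5*5 = 25.
Iteration 4: components of {Bearing,Seal} -> Bolt = 10*2 = 20.
Iteration 5: no further components; recursion stops.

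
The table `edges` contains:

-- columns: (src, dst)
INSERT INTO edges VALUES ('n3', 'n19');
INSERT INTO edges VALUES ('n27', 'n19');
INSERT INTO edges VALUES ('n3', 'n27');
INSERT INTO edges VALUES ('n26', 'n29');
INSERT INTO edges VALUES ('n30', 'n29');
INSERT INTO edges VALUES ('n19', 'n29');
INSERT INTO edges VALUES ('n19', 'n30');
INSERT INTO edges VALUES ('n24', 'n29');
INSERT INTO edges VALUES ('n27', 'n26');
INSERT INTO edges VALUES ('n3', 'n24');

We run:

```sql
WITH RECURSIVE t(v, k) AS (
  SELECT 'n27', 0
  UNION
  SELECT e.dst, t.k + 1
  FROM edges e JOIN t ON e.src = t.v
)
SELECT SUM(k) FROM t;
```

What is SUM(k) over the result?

9

Base: (n27, k=0).
Iteration 1: edges from {n27} -> (n19, k=1), (n26, k=1).
Iteration 2: edges from {n19,n26} -> (n29, k=2), (n30, k=2). [UNION drops 1 duplicate row(s)]
Iteration 3: edges from {n29,n30} -> (n29, k=3).
Iteration 4: no outgoing edges from {n29}; recursion stops.
SUM(k) = 0 + 1 + 1 + 2 + 2 + 3 = 9.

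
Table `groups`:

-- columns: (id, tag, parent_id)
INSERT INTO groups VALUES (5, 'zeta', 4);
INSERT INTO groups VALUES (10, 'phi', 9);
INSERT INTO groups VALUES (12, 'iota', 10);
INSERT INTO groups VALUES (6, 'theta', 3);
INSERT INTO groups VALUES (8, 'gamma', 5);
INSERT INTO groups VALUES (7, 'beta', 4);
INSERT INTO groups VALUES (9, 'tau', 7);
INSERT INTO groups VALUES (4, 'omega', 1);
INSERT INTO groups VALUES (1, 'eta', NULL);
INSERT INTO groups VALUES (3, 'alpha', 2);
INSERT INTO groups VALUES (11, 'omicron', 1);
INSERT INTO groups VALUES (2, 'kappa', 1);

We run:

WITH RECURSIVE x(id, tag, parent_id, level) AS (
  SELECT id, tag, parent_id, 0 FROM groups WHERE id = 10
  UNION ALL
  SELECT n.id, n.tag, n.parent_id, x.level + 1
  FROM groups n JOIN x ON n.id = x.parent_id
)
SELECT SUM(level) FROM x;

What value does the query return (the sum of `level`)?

10

Base: id=10 (phi), parent_id=9, level 0.
Iteration 1: join on id=9 -> tau (id 9, parent_id=7, level 1).
Iteration 2: join on id=7 -> beta (id 7, parent_id=4, level 2).
Iteration 3: join on id=4 -> omega (id 4, parent_id=1, level 3).
Iteration 4: join on id=1 -> eta (id 1, parent_id=NULL, level 4).
Iteration 5: parent_id is NULL; no match; recursion stops.
SUM(level) = 0 + 1 + 2 + 3 + 4 = 10.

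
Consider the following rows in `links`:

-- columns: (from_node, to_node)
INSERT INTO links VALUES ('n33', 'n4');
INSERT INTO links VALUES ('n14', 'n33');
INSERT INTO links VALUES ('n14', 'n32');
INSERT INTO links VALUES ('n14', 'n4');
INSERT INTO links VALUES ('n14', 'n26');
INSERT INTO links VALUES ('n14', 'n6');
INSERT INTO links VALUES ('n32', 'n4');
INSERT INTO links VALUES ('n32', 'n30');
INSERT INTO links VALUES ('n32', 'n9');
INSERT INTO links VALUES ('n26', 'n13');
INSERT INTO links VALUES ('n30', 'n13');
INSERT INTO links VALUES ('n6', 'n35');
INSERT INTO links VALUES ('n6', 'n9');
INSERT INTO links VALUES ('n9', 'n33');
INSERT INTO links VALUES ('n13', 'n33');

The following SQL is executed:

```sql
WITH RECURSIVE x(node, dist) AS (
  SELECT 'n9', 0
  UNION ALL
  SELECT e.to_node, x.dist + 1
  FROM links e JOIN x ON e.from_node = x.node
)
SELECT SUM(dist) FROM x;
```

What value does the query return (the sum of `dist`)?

Base: (n9, dist=0).
Iteration 1: edges from {n9} -> (n33, dist=1).
Iteration 2: edges from {n33} -> (n4, dist=2).
Iteration 3: no outgoing edges from {n4}; recursion stops.
SUM(dist) = 0 + 1 + 2 = 3.

3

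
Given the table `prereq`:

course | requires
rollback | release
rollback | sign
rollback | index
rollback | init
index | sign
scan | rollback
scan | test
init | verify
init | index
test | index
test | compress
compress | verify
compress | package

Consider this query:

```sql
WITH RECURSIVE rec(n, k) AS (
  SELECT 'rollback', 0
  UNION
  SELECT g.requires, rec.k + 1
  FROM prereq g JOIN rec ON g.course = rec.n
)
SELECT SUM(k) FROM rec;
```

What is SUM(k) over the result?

13

Base: (rollback, k=0).
Iteration 1: edges from {rollback} -> (index, k=1), (init, k=1), (release, k=1), (sign, k=1).
Iteration 2: edges from {index,init,release,sign} -> (index, k=2), (sign, k=2), (verify, k=2).
Iteration 3: edges from {index,sign,verify} -> (sign, k=3).
Iteration 4: no outgoing edges from {sign}; recursion stops.
SUM(k) = 0 + 1 + 1 + 1 + 1 + 2 + 2 + 2 + 3 = 13.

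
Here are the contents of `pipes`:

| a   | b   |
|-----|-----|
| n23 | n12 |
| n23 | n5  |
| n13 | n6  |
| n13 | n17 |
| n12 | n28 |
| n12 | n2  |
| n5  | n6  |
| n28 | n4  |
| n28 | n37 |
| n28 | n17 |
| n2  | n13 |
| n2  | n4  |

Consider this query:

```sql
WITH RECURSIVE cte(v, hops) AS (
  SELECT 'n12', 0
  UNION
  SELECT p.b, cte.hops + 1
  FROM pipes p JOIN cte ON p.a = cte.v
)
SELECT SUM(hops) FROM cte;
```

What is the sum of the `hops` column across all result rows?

16

Base: (n12, hops=0).
Iteration 1: edges from {n12} -> (n2, hops=1), (n28, hops=1).
Iteration 2: edges from {n2,n28} -> (n13, hops=2), (n17, hops=2), (n37, hops=2), (n4, hops=2). [UNION drops 1 duplicate row(s)]
Iteration 3: edges from {n13,n17,n37,n4} -> (n17, hops=3), (n6, hops=3).
Iteration 4: no outgoing edges from {n17,n6}; recursion stops.
SUM(hops) = 0 + 1 + 1 + 2 + 2 + 2 + 2 + 3 + 3 = 16.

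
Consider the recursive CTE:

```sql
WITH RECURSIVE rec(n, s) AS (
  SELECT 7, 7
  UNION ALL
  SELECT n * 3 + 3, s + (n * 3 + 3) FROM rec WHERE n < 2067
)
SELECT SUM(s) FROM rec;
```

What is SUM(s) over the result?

Base: n=7, s=7.
Iteration 1: 7 < 2067 holds -> n = 7 * 3 + 3 = 24, s = 7 + 24 = 31.
Iteration 2: 24 < 2067 holds -> n = 24 * 3 + 3 = 75, s = 31 + 75 = 106.
Iteration 3: 75 < 2067 holds -> n = 75 * 3 + 3 = 228, s = 106 + 228 = 334.
Iteration 4: 228 < 2067 holds -> n = 228 * 3 + 3 = 687, s = 334 + 687 = 1021.
Iteration 5: 687 < 2067 holds -> n = 687 * 3 + 3 = 2064, s = 1021 + 2064 = 3085.
Iteration 6: 2064 < 2067 holds -> n = 2064 * 3 + 3 = 6195, s = 3085 + 6195 = 9280.
Iteration 7: 6195 < 2067 fails; recursion stops.
SUM(s) = 7 + 31 + 106 + 334 + 1021 + 3085 + 9280 = 13864.

13864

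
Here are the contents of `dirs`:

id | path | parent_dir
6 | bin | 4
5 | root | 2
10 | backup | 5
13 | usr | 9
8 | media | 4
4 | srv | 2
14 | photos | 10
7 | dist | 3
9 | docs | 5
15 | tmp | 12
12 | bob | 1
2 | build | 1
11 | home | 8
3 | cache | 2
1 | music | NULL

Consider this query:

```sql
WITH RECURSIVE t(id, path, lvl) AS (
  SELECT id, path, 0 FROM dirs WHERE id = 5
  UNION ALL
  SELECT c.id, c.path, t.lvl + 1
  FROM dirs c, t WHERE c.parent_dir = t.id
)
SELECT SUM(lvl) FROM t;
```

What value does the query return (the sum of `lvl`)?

Base: id=5 (root) at lvl 0.
Iteration 1: rows with parent_dir in {5} -> docs (id 9, lvl 1), backup (id 10, lvl 1).
Iteration 2: rows with parent_dir in {9,10} -> usr (id 13, lvl 2), photos (id 14, lvl 2).
Iteration 3: no rows with parent_dir in {13,14}; recursion stops.
SUM(lvl) = 0 + 1 + 1 + 2 + 2 = 6.

6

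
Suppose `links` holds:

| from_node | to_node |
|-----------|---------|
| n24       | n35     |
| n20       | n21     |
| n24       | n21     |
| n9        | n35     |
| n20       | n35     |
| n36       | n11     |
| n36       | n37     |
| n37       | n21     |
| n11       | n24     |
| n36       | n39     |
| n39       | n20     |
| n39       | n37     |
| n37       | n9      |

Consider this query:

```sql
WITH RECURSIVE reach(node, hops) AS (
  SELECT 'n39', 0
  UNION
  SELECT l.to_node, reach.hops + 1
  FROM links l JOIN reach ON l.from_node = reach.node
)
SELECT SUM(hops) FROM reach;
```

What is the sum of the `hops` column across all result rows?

Base: (n39, hops=0).
Iteration 1: edges from {n39} -> (n20, hops=1), (n37, hops=1).
Iteration 2: edges from {n20,n37} -> (n21, hops=2), (n35, hops=2), (n9, hops=2). [UNION drops 1 duplicate row(s)]
Iteration 3: edges from {n21,n35,n9} -> (n35, hops=3).
Iteration 4: no outgoing edges from {n35}; recursion stops.
SUM(hops) = 0 + 1 + 1 + 2 + 2 + 2 + 3 = 11.

11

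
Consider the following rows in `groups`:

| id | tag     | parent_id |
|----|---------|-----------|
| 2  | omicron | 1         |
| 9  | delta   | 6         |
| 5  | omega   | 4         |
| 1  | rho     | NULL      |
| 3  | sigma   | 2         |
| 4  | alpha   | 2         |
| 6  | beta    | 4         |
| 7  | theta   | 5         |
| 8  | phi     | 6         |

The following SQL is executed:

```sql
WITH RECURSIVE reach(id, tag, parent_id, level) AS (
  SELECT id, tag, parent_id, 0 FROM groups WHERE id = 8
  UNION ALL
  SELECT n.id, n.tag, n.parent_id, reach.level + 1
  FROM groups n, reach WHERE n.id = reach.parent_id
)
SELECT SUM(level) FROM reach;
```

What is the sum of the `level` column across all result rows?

Base: id=8 (phi), parent_id=6, level 0.
Iteration 1: join on id=6 -> beta (id 6, parent_id=4, level 1).
Iteration 2: join on id=4 -> alpha (id 4, parent_id=2, level 2).
Iteration 3: join on id=2 -> omicron (id 2, parent_id=1, level 3).
Iteration 4: join on id=1 -> rho (id 1, parent_id=NULL, level 4).
Iteration 5: parent_id is NULL; no match; recursion stops.
SUM(level) = 0 + 1 + 2 + 3 + 4 = 10.

10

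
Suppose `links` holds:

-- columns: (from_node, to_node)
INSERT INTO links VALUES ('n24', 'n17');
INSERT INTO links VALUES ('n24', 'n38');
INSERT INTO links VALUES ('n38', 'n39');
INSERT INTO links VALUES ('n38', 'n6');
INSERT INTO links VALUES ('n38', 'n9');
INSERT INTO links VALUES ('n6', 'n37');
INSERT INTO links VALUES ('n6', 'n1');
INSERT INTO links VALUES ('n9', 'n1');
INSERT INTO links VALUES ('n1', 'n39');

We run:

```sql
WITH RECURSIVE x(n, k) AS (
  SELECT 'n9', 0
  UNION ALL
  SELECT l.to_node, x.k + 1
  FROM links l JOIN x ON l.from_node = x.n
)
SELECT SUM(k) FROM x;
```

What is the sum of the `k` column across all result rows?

3

Base: (n9, k=0).
Iteration 1: edges from {n9} -> (n1, k=1).
Iteration 2: edges from {n1} -> (n39, k=2).
Iteration 3: no outgoing edges from {n39}; recursion stops.
SUM(k) = 0 + 1 + 2 = 3.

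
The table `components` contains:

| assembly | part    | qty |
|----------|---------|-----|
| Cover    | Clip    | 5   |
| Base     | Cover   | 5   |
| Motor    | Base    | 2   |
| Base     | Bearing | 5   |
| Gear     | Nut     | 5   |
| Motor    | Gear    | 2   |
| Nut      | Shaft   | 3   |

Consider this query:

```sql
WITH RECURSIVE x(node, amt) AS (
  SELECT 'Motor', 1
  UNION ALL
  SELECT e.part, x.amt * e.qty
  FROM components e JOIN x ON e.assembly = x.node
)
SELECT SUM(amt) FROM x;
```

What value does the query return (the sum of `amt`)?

Base: (Motor, amt=1).
Iteration 1: components of {Motor} -> Base = 1*2 = 2, Gear = 1*2 = 2.
Iteration 2: components of {Base,Gear} -> Bearing = 2*5 = 10, Cover = 2*5 = 10, Nut = 2*5 = 10.
Iteration 3: components of {Bearing,Cover,Nut} -> Clip = 10*5 = 50, Shaft = 10*3 = 30.
Iteration 4: no further components; recursion stops.
SUM(amt) = 1 + 2 + 2 + 10 + 10 + 10 + 50 + 30 = 115.

115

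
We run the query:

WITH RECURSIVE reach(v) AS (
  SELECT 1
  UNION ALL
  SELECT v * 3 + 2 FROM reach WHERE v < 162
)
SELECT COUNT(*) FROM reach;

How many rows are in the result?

6

Base: v=1.
Iteration 1: 1 < 162 holds -> v = 1 * 3 + 2 = 5.
Iteration 2: 5 < 162 holds -> v = 5 * 3 + 2 = 17.
Iteration 3: 17 < 162 holds -> v = 17 * 3 + 2 = 53.
Iteration 4: 53 < 162 holds -> v = 53 * 3 + 2 = 161.
Iteration 5: 161 < 162 holds -> v = 161 * 3 + 2 = 485.
Iteration 6: 485 < 162 fails; recursion stops.
Total rows emitted: 6.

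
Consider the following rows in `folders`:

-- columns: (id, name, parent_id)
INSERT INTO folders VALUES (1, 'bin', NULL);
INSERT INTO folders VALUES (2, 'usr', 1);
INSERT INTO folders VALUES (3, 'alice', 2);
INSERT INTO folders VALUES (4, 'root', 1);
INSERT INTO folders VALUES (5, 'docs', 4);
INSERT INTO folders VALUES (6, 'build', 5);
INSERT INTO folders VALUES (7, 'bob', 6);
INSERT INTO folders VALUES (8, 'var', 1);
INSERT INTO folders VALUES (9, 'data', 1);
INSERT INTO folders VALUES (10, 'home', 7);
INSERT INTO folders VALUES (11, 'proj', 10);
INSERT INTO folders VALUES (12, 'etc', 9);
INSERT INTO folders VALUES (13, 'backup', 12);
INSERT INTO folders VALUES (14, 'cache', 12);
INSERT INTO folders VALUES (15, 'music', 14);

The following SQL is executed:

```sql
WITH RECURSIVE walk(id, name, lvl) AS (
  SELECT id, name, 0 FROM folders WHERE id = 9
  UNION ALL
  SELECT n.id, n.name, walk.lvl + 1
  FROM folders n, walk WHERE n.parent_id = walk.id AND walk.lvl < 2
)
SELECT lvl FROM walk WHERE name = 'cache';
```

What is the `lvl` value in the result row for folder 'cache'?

Base: id=9 (data) at lvl 0.
Iteration 1: rows with parent_id in {9} -> etc (id 12, lvl 1).
Iteration 2: rows with parent_id in {12} -> backup (id 13, lvl 2), cache (id 14, lvl 2).
Iteration 3: lvl < 2 fails for all current rows; recursion stops.

2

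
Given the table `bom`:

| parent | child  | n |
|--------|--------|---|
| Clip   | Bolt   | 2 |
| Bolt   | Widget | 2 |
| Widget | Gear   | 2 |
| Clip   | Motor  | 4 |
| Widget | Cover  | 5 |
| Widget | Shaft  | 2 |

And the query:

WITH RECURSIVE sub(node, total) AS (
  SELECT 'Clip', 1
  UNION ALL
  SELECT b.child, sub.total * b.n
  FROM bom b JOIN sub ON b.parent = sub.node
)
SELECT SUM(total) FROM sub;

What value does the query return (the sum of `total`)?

47

Base: (Clip, total=1).
Iteration 1: components of {Clip} -> Bolt = 1*2 = 2, Motor = 1*4 = 4.
Iteration 2: components of {Bolt,Motor} -> Widget = 2*2 = 4.
Iteration 3: components of {Widget} -> Cover = 4*5 = 20, Gear = 4*2 = 8, Shaft = 4*2 = 8.
Iteration 4: no further components; recursion stops.
SUM(total) = 1 + 2 + 4 + 4 + 8 + 20 + 8 = 47.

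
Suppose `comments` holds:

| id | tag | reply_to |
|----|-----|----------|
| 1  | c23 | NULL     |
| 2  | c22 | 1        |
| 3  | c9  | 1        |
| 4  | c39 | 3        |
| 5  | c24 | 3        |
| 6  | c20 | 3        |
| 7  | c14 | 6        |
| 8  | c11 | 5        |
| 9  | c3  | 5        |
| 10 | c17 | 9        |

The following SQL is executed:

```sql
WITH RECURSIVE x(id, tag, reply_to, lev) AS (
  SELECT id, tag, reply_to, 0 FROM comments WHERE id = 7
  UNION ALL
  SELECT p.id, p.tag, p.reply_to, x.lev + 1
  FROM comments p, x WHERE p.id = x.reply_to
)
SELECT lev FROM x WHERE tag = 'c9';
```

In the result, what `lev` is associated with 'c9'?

2

Base: id=7 (c14), reply_to=6, lev 0.
Iteration 1: join on id=6 -> c20 (id 6, reply_to=3, lev 1).
Iteration 2: join on id=3 -> c9 (id 3, reply_to=1, lev 2).
Iteration 3: join on id=1 -> c23 (id 1, reply_to=NULL, lev 3).
Iteration 4: reply_to is NULL; no match; recursion stops.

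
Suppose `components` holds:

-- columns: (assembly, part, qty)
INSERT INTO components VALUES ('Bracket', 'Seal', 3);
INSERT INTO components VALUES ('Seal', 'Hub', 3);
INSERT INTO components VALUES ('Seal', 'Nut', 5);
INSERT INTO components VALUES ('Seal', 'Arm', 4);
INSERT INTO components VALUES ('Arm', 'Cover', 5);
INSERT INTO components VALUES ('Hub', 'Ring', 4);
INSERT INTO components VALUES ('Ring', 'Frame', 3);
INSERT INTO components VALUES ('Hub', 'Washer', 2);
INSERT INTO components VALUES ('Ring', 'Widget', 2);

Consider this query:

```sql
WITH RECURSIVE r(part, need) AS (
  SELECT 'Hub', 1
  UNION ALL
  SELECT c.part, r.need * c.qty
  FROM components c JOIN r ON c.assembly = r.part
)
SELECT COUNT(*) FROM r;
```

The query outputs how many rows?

Base: (Hub, need=1).
Iteration 1: components of {Hub} -> Ring = 1*4 = 4, Washer = 1*2 = 2.
Iteration 2: components of {Ring,Washer} -> Frame = 4*3 = 12, Widget = 4*2 = 8.
Iteration 3: no further components; recursion stops.
Total rows emitted: 5.

5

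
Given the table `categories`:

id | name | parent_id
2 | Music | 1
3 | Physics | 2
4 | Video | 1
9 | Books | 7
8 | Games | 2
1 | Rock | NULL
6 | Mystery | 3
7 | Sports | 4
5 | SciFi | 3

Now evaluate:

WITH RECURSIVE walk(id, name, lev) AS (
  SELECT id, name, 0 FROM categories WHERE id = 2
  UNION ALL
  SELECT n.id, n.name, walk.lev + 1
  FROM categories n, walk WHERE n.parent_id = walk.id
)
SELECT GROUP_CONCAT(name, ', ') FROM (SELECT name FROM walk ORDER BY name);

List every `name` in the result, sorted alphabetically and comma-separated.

Games, Music, Mystery, Physics, SciFi

Base: id=2 (Music) at lev 0.
Iteration 1: rows with parent_id in {2} -> Physics (id 3, lev 1), Games (id 8, lev 1).
Iteration 2: rows with parent_id in {3,8} -> SciFi (id 5, lev 2), Mystery (id 6, lev 2).
Iteration 3: no rows with parent_id in {5,6}; recursion stops.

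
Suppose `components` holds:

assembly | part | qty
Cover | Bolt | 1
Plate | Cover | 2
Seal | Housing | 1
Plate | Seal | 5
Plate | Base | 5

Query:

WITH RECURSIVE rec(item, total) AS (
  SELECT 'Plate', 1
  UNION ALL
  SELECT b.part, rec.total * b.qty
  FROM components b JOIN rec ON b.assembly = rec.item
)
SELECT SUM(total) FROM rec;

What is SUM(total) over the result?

Base: (Plate, total=1).
Iteration 1: components of {Plate} -> Base = 1*5 = 5, Cover = 1*2 = 2, Seal = 1*5 = 5.
Iteration 2: components of {Base,Cover,Seal} -> Bolt = 2*1 = 2, Housing = 5*1 = 5.
Iteration 3: no further components; recursion stops.
SUM(total) = 1 + 2 + 5 + 5 + 2 + 5 = 20.

20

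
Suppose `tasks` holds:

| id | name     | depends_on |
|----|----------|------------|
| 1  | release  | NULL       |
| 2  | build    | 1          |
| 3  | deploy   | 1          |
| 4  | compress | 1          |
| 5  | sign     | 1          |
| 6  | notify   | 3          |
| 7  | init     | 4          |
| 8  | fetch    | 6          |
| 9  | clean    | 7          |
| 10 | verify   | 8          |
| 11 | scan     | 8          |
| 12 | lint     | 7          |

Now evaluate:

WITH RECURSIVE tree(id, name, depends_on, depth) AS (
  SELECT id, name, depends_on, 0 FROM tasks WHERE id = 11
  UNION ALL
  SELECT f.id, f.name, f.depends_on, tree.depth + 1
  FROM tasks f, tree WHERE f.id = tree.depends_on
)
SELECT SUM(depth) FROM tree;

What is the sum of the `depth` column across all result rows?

Base: id=11 (scan), depends_on=8, depth 0.
Iteration 1: join on id=8 -> fetch (id 8, depends_on=6, depth 1).
Iteration 2: join on id=6 -> notify (id 6, depends_on=3, depth 2).
Iteration 3: join on id=3 -> deploy (id 3, depends_on=1, depth 3).
Iteration 4: join on id=1 -> release (id 1, depends_on=NULL, depth 4).
Iteration 5: depends_on is NULL; no match; recursion stops.
SUM(depth) = 0 + 1 + 2 + 3 + 4 = 10.

10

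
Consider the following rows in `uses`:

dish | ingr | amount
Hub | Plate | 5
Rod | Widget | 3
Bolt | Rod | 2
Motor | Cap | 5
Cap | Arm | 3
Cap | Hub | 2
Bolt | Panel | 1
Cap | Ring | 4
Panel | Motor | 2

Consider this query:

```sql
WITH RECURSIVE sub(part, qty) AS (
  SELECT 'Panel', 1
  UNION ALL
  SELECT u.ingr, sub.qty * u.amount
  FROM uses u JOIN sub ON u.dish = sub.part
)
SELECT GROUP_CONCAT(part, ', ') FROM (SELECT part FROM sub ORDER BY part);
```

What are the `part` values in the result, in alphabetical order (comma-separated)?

Base: (Panel, qty=1).
Iteration 1: components of {Panel} -> Motor = 1*2 = 2.
Iteration 2: components of {Motor} -> Cap = 2*5 = 10.
Iteration 3: components of {Cap} -> Arm = 10*3 = 30, Hub = 10*2 = 20, Ring = 10*4 = 40.
Iteration 4: components of {Arm,Hub,Ring} -> Plate = 20*5 = 100.
Iteration 5: no further components; recursion stops.

Arm, Cap, Hub, Motor, Panel, Plate, Ring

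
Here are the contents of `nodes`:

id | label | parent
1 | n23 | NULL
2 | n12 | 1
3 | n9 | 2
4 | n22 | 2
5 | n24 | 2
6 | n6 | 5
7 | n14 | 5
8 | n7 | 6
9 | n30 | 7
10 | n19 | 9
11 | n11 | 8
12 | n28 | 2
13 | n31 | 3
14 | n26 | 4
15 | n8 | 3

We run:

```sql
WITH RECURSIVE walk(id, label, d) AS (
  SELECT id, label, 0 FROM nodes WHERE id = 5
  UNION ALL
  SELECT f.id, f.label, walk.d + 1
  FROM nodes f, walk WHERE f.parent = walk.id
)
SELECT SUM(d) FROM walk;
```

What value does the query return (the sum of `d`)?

12

Base: id=5 (n24) at d 0.
Iteration 1: rows with parent in {5} -> n6 (id 6, d 1), n14 (id 7, d 1).
Iteration 2: rows with parent in {6,7} -> n7 (id 8, d 2), n30 (id 9, d 2).
Iteration 3: rows with parent in {8,9} -> n19 (id 10, d 3), n11 (id 11, d 3).
Iteration 4: no rows with parent in {10,11}; recursion stops.
SUM(d) = 0 + 1 + 1 + 2 + 2 + 3 + 3 = 12.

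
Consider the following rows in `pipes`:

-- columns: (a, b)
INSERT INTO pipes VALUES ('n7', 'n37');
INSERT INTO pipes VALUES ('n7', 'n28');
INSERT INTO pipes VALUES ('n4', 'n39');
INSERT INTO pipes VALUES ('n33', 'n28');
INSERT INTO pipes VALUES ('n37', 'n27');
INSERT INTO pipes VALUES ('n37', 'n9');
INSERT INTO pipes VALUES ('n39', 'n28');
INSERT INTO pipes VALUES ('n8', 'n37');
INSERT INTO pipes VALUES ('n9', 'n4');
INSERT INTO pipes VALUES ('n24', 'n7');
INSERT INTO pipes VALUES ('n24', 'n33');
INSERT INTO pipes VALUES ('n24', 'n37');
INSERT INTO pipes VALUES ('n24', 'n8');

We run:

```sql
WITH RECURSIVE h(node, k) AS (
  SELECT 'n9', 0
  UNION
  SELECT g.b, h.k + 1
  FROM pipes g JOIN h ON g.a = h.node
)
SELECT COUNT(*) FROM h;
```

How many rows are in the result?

Base: (n9, k=0).
Iteration 1: edges from {n9} -> (n4, k=1).
Iteration 2: edges from {n4} -> (n39, k=2).
Iteration 3: edges from {n39} -> (n28, k=3).
Iteration 4: no outgoing edges from {n28}; recursion stops.
Total rows emitted: 4.

4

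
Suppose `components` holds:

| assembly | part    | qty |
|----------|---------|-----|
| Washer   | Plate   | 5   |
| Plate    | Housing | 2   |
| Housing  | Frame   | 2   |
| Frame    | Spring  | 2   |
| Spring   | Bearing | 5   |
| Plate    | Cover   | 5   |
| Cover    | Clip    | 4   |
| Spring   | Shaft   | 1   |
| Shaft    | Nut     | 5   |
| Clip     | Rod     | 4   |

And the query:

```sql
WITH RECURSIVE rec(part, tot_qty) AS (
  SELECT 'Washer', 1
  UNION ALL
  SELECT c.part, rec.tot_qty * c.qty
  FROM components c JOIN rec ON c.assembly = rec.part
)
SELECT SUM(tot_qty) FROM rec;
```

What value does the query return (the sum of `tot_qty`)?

1041

Base: (Washer, tot_qty=1).
Iteration 1: components of {Washer} -> Plate = 1*5 = 5.
Iteration 2: components of {Plate} -> Cover = 5*5 = 25, Housing = 5*2 = 10.
Iteration 3: components of {Cover,Housing} -> Clip = 25*4 = 100, Frame = 10*2 = 20.
Iteration 4: components of {Clip,Frame} -> Rod = 100*4 = 400, Spring = 20*2 = 40.
Iteration 5: components of {Rod,Spring} -> Bearing = 40*5 = 200, Shaft = 40*1 = 40.
Iteration 6: components of {Bearing,Shaft} -> Nut = 40*5 = 200.
Iteration 7: no further components; recursion stops.
SUM(tot_qty) = 1 + 5 + 10 + 25 + 20 + 100 + 40 + 400 + 200 + 40 + 200 = 1041.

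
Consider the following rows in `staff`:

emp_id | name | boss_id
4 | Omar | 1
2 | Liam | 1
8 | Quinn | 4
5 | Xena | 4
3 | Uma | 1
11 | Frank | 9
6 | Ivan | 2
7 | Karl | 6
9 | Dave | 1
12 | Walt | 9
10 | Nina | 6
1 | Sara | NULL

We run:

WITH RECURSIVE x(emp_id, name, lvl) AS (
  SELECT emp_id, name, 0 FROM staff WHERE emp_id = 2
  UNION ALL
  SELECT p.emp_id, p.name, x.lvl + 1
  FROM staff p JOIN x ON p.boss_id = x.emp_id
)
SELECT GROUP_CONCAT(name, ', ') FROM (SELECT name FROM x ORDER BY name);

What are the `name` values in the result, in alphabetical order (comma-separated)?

Ivan, Karl, Liam, Nina

Base: emp_id=2 (Liam) at lvl 0.
Iteration 1: rows with boss_id in {2} -> Ivan (id 6, lvl 1).
Iteration 2: rows with boss_id in {6} -> Karl (id 7, lvl 2), Nina (id 10, lvl 2).
Iteration 3: no rows with boss_id in {7,10}; recursion stops.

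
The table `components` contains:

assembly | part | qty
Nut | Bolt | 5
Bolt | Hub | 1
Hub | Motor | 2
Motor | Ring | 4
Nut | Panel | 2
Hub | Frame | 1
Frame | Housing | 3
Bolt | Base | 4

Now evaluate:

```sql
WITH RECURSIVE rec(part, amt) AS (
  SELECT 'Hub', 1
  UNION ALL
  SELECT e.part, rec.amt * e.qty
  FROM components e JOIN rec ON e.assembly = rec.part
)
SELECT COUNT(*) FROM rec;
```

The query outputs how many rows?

Base: (Hub, amt=1).
Iteration 1: components of {Hub} -> Frame = 1*1 = 1, Motor = 1*2 = 2.
Iteration 2: components of {Frame,Motor} -> Housing = 1*3 = 3, Ring = 2*4 = 8.
Iteration 3: no further components; recursion stops.
Total rows emitted: 5.

5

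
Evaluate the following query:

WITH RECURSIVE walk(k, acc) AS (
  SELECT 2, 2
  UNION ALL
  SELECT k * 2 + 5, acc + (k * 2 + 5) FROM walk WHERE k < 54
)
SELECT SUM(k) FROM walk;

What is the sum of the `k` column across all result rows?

192

Base: k=2, acc=2.
Iteration 1: 2 < 54 holds -> k = 2 * 2 + 5 = 9, acc = 2 + 9 = 11.
Iteration 2: 9 < 54 holds -> k = 9 * 2 + 5 = 23, acc = 11 + 23 = 34.
Iteration 3: 23 < 54 holds -> k = 23 * 2 + 5 = 51, acc = 34 + 51 = 85.
Iteration 4: 51 < 54 holds -> k = 51 * 2 + 5 = 107, acc = 85 + 107 = 192.
Iteration 5: 107 < 54 fails; recursion stops.
SUM(k) = 2 + 9 + 23 + 51 + 107 = 192.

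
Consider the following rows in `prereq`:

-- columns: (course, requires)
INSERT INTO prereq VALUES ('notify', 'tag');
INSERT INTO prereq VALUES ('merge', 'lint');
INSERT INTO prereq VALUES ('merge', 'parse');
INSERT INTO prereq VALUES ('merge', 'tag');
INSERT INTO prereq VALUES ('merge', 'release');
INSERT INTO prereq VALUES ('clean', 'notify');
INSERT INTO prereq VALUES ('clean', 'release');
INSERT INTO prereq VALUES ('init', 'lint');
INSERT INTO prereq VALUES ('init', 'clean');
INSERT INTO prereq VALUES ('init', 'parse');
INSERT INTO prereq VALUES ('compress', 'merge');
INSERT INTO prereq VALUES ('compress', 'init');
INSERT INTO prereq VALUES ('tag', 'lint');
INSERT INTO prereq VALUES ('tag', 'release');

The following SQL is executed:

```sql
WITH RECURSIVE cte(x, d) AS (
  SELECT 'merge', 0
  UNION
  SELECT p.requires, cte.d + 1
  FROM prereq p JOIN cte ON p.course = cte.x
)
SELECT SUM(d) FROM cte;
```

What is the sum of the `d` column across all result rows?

Base: (merge, d=0).
Iteration 1: edges from {merge} -> (lint, d=1), (parse, d=1), (release, d=1), (tag, d=1).
Iteration 2: edges from {lint,parse,release,tag} -> (lint, d=2), (release, d=2).
Iteration 3: no outgoing edges from {lint,release}; recursion stops.
SUM(d) = 0 + 1 + 1 + 1 + 1 + 2 + 2 = 8.

8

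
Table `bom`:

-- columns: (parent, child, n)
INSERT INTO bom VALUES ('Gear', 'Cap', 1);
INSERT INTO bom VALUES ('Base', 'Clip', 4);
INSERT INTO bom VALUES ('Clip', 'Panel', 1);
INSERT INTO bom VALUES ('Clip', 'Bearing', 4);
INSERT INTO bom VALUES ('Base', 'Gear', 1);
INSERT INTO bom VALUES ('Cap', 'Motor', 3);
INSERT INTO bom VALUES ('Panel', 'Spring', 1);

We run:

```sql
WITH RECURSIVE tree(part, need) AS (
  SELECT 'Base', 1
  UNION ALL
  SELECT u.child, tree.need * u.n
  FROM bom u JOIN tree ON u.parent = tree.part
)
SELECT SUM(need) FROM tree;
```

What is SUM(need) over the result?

34

Base: (Base, need=1).
Iteration 1: components of {Base} -> Clip = 1*4 = 4, Gear = 1*1 = 1.
Iteration 2: components of {Clip,Gear} -> Bearing = 4*4 = 16, Cap = 1*1 = 1, Panel = 4*1 = 4.
Iteration 3: components of {Bearing,Cap,Panel} -> Motor = 1*3 = 3, Spring = 4*1 = 4.
Iteration 4: no further components; recursion stops.
SUM(need) = 1 + 1 + 4 + 1 + 16 + 4 + 3 + 4 = 34.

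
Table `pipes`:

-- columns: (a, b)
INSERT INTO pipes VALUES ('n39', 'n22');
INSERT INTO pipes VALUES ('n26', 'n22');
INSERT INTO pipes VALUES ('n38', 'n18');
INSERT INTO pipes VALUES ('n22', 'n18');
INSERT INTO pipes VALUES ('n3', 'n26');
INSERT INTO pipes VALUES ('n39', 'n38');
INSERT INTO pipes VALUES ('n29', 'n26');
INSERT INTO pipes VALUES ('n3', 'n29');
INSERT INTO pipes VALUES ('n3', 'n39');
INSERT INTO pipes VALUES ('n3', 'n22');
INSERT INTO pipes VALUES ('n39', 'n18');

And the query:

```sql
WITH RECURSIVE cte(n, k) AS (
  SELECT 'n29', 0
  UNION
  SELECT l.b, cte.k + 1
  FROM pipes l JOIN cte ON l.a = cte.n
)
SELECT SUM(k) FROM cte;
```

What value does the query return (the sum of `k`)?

6

Base: (n29, k=0).
Iteration 1: edges from {n29} -> (n26, k=1).
Iteration 2: edges from {n26} -> (n22, k=2).
Iteration 3: edges from {n22} -> (n18, k=3).
Iteration 4: no outgoing edges from {n18}; recursion stops.
SUM(k) = 0 + 1 + 2 + 3 = 6.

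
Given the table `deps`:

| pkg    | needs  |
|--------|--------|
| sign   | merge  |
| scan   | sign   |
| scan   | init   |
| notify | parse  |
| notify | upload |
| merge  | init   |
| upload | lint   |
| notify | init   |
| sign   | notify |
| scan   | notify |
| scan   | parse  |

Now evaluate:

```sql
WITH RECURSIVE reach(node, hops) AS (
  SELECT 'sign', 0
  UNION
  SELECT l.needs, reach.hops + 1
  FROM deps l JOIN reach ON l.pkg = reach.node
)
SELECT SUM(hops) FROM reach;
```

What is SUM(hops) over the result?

11

Base: (sign, hops=0).
Iteration 1: edges from {sign} -> (merge, hops=1), (notify, hops=1).
Iteration 2: edges from {merge,notify} -> (init, hops=2), (parse, hops=2), (upload, hops=2). [UNION drops 1 duplicate row(s)]
Iteration 3: edges from {init,parse,upload} -> (lint, hops=3).
Iteration 4: no outgoing edges from {lint}; recursion stops.
SUM(hops) = 0 + 1 + 1 + 2 + 2 + 2 + 3 = 11.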